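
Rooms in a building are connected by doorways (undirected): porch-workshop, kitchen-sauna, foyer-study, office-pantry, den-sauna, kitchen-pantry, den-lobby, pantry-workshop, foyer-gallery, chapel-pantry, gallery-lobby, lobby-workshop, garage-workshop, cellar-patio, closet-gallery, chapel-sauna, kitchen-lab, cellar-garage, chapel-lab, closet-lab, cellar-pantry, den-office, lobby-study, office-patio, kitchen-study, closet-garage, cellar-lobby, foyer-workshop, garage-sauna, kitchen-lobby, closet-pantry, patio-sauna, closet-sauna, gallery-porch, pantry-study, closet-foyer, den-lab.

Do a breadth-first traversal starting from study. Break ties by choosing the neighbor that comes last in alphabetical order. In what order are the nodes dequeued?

study, pantry, lobby, kitchen, foyer, workshop, office, closet, chapel, cellar, gallery, den, sauna, lab, porch, garage, patio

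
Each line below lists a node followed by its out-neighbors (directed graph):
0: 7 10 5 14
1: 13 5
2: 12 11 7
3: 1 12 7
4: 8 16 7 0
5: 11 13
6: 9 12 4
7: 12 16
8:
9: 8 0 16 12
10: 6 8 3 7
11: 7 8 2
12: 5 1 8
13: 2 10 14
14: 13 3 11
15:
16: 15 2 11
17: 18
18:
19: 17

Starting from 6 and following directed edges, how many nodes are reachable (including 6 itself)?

BFS from 6 visits: 6, 4, 9, 12, 0, 7, 8, 16, 1, 5, 10, 14, 2, 11, 15, 13, 3
Reachable nodes: 17 of 20 total.

17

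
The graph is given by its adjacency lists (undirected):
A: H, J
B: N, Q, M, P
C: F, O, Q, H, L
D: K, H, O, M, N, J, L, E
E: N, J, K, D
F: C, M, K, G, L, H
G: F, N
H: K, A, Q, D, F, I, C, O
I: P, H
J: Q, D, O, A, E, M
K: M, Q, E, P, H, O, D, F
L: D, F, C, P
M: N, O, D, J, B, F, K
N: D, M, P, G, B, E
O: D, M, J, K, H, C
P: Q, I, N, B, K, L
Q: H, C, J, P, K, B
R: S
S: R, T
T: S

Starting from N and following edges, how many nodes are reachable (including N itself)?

BFS from N visits: N, D, M, P, G, B, E, K, H, O, J, L, F, Q, I, A, C
Reachable nodes: 17 of 20 total.

17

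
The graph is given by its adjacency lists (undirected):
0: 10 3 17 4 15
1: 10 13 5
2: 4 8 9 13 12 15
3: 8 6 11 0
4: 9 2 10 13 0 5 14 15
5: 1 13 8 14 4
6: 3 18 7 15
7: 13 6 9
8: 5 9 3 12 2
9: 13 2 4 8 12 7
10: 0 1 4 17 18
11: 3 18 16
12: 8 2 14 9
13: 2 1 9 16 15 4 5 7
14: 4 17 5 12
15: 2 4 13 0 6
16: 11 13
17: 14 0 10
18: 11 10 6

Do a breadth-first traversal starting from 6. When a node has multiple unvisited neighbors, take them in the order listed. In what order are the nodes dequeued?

Visit 6; enqueue 3, 18, 7, 15 → queue [3, 18, 7, 15]
Visit 3; enqueue 8, 11, 0 → queue [18, 7, 15, 8, 11, 0]
Visit 18; enqueue 10 → queue [7, 15, 8, 11, 0, 10]
Visit 7; enqueue 13, 9 → queue [15, 8, 11, 0, 10, 13, 9]
Visit 15; enqueue 2, 4 → queue [8, 11, 0, 10, 13, 9, 2, 4]
Visit 8; enqueue 5, 12 → queue [11, 0, 10, 13, 9, 2, 4, 5, 12]
Visit 11; enqueue 16 → queue [0, 10, 13, 9, 2, 4, 5, 12, 16]
Visit 0; enqueue 17 → queue [10, 13, 9, 2, 4, 5, 12, 16, 17]
Visit 10; enqueue 1 → queue [13, 9, 2, 4, 5, 12, 16, 17, 1]
Visit 13 → queue [9, 2, 4, 5, 12, 16, 17, 1]
Visit 9 → queue [2, 4, 5, 12, 16, 17, 1]
Visit 2 → queue [4, 5, 12, 16, 17, 1]
Visit 4; enqueue 14 → queue [5, 12, 16, 17, 1, 14]
Visit 5 → queue [12, 16, 17, 1, 14]
Visit 12 → queue [16, 17, 1, 14]
Visit 16 → queue [17, 1, 14]
Visit 17 → queue [1, 14]
Visit 1 → queue [14]
Visit 14 → queue []

6, 3, 18, 7, 15, 8, 11, 0, 10, 13, 9, 2, 4, 5, 12, 16, 17, 1, 14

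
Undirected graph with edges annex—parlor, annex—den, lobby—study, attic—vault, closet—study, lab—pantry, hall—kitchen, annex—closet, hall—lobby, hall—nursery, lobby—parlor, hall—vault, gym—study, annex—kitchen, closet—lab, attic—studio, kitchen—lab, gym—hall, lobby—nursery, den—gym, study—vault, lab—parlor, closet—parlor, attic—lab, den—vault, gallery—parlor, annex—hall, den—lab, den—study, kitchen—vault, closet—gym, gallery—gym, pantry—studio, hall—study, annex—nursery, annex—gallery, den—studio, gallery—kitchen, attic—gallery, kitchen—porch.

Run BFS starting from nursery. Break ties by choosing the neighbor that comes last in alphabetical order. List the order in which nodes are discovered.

nursery -> lobby -> hall -> annex -> study -> parlor -> vault -> kitchen -> gym -> gallery -> den -> closet -> lab -> attic -> porch -> studio -> pantry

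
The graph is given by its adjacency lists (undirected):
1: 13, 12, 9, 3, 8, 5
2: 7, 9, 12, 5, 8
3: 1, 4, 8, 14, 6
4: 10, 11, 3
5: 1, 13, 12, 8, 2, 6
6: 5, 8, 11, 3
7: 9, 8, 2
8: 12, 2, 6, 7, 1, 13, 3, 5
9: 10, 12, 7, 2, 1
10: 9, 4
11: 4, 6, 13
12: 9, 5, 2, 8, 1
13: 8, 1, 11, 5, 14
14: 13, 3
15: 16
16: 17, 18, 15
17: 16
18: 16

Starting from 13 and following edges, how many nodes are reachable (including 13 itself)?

BFS from 13 visits: 13, 8, 1, 11, 5, 14, 12, 2, 6, 7, 3, 9, 4, 10
Reachable nodes: 14 of 18 total.

14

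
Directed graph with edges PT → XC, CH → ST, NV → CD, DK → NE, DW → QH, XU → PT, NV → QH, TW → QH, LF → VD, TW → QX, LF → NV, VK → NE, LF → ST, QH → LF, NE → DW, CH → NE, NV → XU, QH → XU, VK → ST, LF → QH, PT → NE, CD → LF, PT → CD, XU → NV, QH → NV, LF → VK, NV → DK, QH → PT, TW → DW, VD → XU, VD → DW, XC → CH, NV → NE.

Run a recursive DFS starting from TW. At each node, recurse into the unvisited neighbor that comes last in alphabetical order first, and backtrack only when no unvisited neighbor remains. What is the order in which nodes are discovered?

Visit TW
TW → QX
TW → QH
QH → XU
XU → PT
PT → XC
XC → CH
CH → ST
CH → NE
NE → DW
PT → CD
CD → LF
LF → VK
LF → VD
LF → NV
NV → DK

TW -> QX -> QH -> XU -> PT -> XC -> CH -> ST -> NE -> DW -> CD -> LF -> VK -> VD -> NV -> DK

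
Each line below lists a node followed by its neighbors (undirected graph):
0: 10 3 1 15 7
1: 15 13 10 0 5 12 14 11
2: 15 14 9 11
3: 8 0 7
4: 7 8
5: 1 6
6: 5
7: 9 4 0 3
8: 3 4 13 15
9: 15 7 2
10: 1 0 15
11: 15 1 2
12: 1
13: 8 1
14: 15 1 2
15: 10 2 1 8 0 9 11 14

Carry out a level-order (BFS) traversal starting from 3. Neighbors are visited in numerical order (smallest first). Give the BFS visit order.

3 → 0 → 7 → 8 → 1 → 10 → 15 → 4 → 9 → 13 → 5 → 11 → 12 → 14 → 2 → 6

Visit 3; enqueue 0, 7, 8 → queue [0, 7, 8]
Visit 0; enqueue 1, 10, 15 → queue [7, 8, 1, 10, 15]
Visit 7; enqueue 4, 9 → queue [8, 1, 10, 15, 4, 9]
Visit 8; enqueue 13 → queue [1, 10, 15, 4, 9, 13]
Visit 1; enqueue 5, 11, 12, 14 → queue [10, 15, 4, 9, 13, 5, 11, 12, 14]
Visit 10 → queue [15, 4, 9, 13, 5, 11, 12, 14]
Visit 15; enqueue 2 → queue [4, 9, 13, 5, 11, 12, 14, 2]
Visit 4 → queue [9, 13, 5, 11, 12, 14, 2]
Visit 9 → queue [13, 5, 11, 12, 14, 2]
Visit 13 → queue [5, 11, 12, 14, 2]
Visit 5; enqueue 6 → queue [11, 12, 14, 2, 6]
Visit 11 → queue [12, 14, 2, 6]
Visit 12 → queue [14, 2, 6]
Visit 14 → queue [2, 6]
Visit 2 → queue [6]
Visit 6 → queue []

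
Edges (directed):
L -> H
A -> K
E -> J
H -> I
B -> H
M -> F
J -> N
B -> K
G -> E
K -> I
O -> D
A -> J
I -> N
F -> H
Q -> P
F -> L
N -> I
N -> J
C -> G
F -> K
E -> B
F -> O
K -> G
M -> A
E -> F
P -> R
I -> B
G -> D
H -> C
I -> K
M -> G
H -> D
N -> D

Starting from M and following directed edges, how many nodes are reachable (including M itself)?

BFS from M visits: M, A, F, G, J, K, H, L, O, D, E, N, I, C, B
Reachable nodes: 15 of 18 total.

15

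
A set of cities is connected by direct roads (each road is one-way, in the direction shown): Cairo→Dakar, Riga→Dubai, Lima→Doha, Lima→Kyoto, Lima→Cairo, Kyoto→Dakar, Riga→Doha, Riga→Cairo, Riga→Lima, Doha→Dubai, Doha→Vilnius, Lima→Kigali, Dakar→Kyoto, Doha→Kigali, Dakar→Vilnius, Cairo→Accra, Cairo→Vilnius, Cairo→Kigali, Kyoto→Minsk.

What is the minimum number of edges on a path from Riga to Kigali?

Level 0: Riga
Level 1: Cairo, Doha, Dubai, Lima
Level 2: Accra, Dakar, Kigali, Kyoto, Vilnius
Level 3: Minsk
Kigali first appears at level 2.

2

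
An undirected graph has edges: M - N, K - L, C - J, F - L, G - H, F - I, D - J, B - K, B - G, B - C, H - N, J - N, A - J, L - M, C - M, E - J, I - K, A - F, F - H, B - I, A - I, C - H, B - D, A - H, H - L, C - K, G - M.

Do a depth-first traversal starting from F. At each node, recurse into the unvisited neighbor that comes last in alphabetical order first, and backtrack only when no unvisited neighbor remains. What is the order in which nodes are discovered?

Visit F
F → L
L → M
M → N
N → J
J → E
J → D
D → B
B → K
K → I
I → A
A → H
H → G
H → C

F → L → M → N → J → E → D → B → K → I → A → H → G → C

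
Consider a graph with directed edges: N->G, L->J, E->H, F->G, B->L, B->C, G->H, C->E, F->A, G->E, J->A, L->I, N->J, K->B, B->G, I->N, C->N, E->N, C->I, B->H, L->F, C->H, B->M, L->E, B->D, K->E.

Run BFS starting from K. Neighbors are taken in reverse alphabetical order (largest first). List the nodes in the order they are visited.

K E B N H M L G D C J I F A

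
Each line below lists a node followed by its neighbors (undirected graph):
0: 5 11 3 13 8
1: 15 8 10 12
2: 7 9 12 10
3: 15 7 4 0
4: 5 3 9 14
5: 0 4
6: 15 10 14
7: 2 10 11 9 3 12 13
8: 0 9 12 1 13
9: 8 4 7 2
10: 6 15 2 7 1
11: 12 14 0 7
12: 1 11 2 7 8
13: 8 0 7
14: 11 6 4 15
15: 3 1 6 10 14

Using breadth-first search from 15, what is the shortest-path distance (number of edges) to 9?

Level 0: 15
Level 1: 1, 3, 6, 10, 14
Level 2: 0, 2, 4, 7, 8, 11, 12
Level 3: 5, 9, 13
9 first appears at level 3.

3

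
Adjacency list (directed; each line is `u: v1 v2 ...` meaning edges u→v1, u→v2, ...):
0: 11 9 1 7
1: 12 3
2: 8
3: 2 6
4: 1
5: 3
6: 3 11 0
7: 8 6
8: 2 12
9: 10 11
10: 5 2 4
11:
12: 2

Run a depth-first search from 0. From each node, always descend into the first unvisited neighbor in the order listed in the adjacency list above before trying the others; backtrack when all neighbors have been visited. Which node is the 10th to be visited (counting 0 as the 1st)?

6

Visit 0
0 → 11
0 → 9
9 → 10
10 → 5
5 → 3
3 → 2
2 → 8
8 → 12
3 → 6
10 → 4
4 → 1
0 → 7

Visit order: 0, 11, 9, 10, 5, 3, 2, 8, 12, 6, 4, 1, 7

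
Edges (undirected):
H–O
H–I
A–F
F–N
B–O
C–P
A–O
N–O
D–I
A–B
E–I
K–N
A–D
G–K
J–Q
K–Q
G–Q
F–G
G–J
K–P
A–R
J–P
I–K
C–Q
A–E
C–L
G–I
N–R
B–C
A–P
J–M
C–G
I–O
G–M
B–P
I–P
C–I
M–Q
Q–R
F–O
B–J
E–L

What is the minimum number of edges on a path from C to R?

2

Level 0: C
Level 1: B, G, I, L, P, Q
Level 2: A, D, E, F, H, J, K, M, O, R
Level 3: N
R first appears at level 2.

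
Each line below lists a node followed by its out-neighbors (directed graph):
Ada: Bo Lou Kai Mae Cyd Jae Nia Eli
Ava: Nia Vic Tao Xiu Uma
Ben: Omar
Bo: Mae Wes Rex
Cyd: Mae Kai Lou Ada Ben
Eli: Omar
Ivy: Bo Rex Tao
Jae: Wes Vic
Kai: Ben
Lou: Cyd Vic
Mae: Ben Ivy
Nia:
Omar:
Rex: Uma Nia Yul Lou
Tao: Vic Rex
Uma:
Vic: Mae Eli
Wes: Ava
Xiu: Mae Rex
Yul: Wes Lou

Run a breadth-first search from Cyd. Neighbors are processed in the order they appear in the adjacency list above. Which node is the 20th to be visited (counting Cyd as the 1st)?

Xiu

Visit Cyd; enqueue Mae, Kai, Lou, Ada, Ben → queue [Mae, Kai, Lou, Ada, Ben]
Visit Mae; enqueue Ivy → queue [Kai, Lou, Ada, Ben, Ivy]
Visit Kai → queue [Lou, Ada, Ben, Ivy]
Visit Lou; enqueue Vic → queue [Ada, Ben, Ivy, Vic]
Visit Ada; enqueue Bo, Jae, Nia, Eli → queue [Ben, Ivy, Vic, Bo, Jae, Nia, Eli]
Visit Ben; enqueue Omar → queue [Ivy, Vic, Bo, Jae, Nia, Eli, Omar]
Visit Ivy; enqueue Rex, Tao → queue [Vic, Bo, Jae, Nia, Eli, Omar, Rex, Tao]
Visit Vic → queue [Bo, Jae, Nia, Eli, Omar, Rex, Tao]
Visit Bo; enqueue Wes → queue [Jae, Nia, Eli, Omar, Rex, Tao, Wes]
Visit Jae → queue [Nia, Eli, Omar, Rex, Tao, Wes]
Visit Nia → queue [Eli, Omar, Rex, Tao, Wes]
Visit Eli → queue [Omar, Rex, Tao, Wes]
Visit Omar → queue [Rex, Tao, Wes]
Visit Rex; enqueue Uma, Yul → queue [Tao, Wes, Uma, Yul]
Visit Tao → queue [Wes, Uma, Yul]
Visit Wes; enqueue Ava → queue [Uma, Yul, Ava]
Visit Uma → queue [Yul, Ava]
Visit Yul → queue [Ava]
Visit Ava; enqueue Xiu → queue [Xiu]
Visit Xiu → queue []

Visit order: Cyd, Mae, Kai, Lou, Ada, Ben, Ivy, Vic, Bo, Jae, Nia, Eli, Omar, Rex, Tao, Wes, Uma, Yul, Ava, Xiu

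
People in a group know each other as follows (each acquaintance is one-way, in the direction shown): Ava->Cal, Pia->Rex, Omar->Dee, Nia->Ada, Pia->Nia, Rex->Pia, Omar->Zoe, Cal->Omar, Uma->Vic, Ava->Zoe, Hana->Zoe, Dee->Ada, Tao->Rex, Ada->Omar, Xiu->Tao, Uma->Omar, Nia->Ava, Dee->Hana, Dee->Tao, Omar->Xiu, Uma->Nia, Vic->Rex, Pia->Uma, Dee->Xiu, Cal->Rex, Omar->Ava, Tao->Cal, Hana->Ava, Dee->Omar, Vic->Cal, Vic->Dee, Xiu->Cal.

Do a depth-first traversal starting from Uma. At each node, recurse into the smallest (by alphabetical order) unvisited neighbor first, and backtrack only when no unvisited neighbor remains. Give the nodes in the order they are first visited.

Uma → Nia → Ada → Omar → Ava → Cal → Rex → Pia → Zoe → Dee → Hana → Tao → Xiu → Vic

Visit Uma
Uma → Nia
Nia → Ada
Ada → Omar
Omar → Ava
Ava → Cal
Cal → Rex
Rex → Pia
Ava → Zoe
Omar → Dee
Dee → Hana
Dee → Tao
Dee → Xiu
Uma → Vic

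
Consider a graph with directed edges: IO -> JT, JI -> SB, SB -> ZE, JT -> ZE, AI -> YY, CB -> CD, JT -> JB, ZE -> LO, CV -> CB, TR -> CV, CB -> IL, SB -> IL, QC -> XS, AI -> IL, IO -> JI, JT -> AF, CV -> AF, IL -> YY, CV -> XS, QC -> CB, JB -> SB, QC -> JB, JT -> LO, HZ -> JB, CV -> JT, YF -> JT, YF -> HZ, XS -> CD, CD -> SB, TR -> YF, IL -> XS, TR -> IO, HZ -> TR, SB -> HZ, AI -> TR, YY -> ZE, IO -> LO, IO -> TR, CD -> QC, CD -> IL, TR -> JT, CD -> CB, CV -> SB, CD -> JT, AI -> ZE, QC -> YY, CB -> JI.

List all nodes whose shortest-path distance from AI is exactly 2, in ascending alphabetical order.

CV, IO, JT, LO, XS, YF

Level 0: AI
Level 1: IL, TR, YY, ZE
Level 2: CV, IO, JT, LO, XS, YF
Level 3: AF, CB, CD, HZ, JB, JI, SB
Level 4: QC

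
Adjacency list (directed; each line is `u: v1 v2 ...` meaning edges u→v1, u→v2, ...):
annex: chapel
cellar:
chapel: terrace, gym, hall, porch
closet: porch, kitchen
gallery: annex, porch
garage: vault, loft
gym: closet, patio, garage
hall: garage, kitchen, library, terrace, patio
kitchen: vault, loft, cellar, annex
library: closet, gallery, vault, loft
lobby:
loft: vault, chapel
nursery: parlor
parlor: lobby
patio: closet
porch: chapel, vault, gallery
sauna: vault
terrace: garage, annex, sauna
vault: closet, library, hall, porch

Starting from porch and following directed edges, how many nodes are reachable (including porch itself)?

16

BFS from porch visits: porch, vault, gallery, chapel, library, hall, closet, annex, terrace, gym, loft, patio, kitchen, garage, sauna, cellar
Reachable nodes: 16 of 19 total.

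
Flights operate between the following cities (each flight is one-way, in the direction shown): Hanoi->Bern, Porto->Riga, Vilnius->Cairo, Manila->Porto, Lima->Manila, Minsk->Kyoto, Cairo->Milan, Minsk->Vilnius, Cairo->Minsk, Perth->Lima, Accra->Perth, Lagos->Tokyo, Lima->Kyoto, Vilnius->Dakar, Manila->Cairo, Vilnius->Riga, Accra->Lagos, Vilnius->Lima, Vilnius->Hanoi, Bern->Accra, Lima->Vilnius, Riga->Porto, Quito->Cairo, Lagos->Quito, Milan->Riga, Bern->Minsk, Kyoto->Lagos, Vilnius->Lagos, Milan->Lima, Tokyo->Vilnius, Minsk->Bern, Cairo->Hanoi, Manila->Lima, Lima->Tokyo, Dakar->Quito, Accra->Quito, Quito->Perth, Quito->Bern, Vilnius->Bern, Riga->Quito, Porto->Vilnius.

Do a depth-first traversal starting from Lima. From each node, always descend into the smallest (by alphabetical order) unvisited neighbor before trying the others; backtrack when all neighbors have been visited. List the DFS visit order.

Visit Lima
Lima → Kyoto
Kyoto → Lagos
Lagos → Quito
Quito → Bern
Bern → Accra
Accra → Perth
Bern → Minsk
Minsk → Vilnius
Vilnius → Cairo
Cairo → Hanoi
Cairo → Milan
Milan → Riga
Riga → Porto
Vilnius → Dakar
Lagos → Tokyo
Lima → Manila

Lima, Kyoto, Lagos, Quito, Bern, Accra, Perth, Minsk, Vilnius, Cairo, Hanoi, Milan, Riga, Porto, Dakar, Tokyo, Manila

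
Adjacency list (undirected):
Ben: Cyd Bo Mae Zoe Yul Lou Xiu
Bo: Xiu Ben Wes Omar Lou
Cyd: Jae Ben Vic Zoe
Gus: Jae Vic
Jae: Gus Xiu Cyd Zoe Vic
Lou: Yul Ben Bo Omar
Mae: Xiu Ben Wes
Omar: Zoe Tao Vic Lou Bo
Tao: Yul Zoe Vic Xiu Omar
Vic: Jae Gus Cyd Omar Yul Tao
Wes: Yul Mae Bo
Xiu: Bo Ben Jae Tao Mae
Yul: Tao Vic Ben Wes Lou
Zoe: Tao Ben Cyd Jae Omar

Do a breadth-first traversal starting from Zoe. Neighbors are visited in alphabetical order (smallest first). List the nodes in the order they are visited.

Zoe, Ben, Cyd, Jae, Omar, Tao, Bo, Lou, Mae, Xiu, Yul, Vic, Gus, Wes

Visit Zoe; enqueue Ben, Cyd, Jae, Omar, Tao → queue [Ben, Cyd, Jae, Omar, Tao]
Visit Ben; enqueue Bo, Lou, Mae, Xiu, Yul → queue [Cyd, Jae, Omar, Tao, Bo, Lou, Mae, Xiu, Yul]
Visit Cyd; enqueue Vic → queue [Jae, Omar, Tao, Bo, Lou, Mae, Xiu, Yul, Vic]
Visit Jae; enqueue Gus → queue [Omar, Tao, Bo, Lou, Mae, Xiu, Yul, Vic, Gus]
Visit Omar → queue [Tao, Bo, Lou, Mae, Xiu, Yul, Vic, Gus]
Visit Tao → queue [Bo, Lou, Mae, Xiu, Yul, Vic, Gus]
Visit Bo; enqueue Wes → queue [Lou, Mae, Xiu, Yul, Vic, Gus, Wes]
Visit Lou → queue [Mae, Xiu, Yul, Vic, Gus, Wes]
Visit Mae → queue [Xiu, Yul, Vic, Gus, Wes]
Visit Xiu → queue [Yul, Vic, Gus, Wes]
Visit Yul → queue [Vic, Gus, Wes]
Visit Vic → queue [Gus, Wes]
Visit Gus → queue [Wes]
Visit Wes → queue []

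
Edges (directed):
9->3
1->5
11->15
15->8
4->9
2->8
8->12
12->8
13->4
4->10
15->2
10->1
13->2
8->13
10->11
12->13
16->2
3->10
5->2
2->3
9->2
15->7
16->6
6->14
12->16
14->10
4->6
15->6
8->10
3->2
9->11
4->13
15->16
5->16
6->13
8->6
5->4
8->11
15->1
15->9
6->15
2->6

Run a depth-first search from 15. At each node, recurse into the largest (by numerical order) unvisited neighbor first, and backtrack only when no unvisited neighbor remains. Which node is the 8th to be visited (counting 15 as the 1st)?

5

Visit 15
15 → 16
16 → 6
6 → 14
14 → 10
10 → 11
10 → 1
1 → 5
5 → 4
4 → 13
13 → 2
2 → 8
8 → 12
2 → 3
4 → 9
15 → 7

Visit order: 15, 16, 6, 14, 10, 11, 1, 5, 4, 13, 2, 8, 12, 3, 9, 7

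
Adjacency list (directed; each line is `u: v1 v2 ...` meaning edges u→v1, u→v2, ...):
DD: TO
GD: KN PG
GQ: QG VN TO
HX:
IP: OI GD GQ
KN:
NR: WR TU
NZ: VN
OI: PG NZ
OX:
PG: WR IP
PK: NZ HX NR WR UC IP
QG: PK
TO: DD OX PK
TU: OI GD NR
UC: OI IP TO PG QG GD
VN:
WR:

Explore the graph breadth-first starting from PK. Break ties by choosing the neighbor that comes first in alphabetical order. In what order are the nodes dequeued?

Visit PK; enqueue HX, IP, NR, NZ, UC, WR → queue [HX, IP, NR, NZ, UC, WR]
Visit HX → queue [IP, NR, NZ, UC, WR]
Visit IP; enqueue GD, GQ, OI → queue [NR, NZ, UC, WR, GD, GQ, OI]
Visit NR; enqueue TU → queue [NZ, UC, WR, GD, GQ, OI, TU]
Visit NZ; enqueue VN → queue [UC, WR, GD, GQ, OI, TU, VN]
Visit UC; enqueue PG, QG, TO → queue [WR, GD, GQ, OI, TU, VN, PG, QG, TO]
Visit WR → queue [GD, GQ, OI, TU, VN, PG, QG, TO]
Visit GD; enqueue KN → queue [GQ, OI, TU, VN, PG, QG, TO, KN]
Visit GQ → queue [OI, TU, VN, PG, QG, TO, KN]
Visit OI → queue [TU, VN, PG, QG, TO, KN]
Visit TU → queue [VN, PG, QG, TO, KN]
Visit VN → queue [PG, QG, TO, KN]
Visit PG → queue [QG, TO, KN]
Visit QG → queue [TO, KN]
Visit TO; enqueue DD, OX → queue [KN, DD, OX]
Visit KN → queue [DD, OX]
Visit DD → queue [OX]
Visit OX → queue []

PK HX IP NR NZ UC WR GD GQ OI TU VN PG QG TO KN DD OX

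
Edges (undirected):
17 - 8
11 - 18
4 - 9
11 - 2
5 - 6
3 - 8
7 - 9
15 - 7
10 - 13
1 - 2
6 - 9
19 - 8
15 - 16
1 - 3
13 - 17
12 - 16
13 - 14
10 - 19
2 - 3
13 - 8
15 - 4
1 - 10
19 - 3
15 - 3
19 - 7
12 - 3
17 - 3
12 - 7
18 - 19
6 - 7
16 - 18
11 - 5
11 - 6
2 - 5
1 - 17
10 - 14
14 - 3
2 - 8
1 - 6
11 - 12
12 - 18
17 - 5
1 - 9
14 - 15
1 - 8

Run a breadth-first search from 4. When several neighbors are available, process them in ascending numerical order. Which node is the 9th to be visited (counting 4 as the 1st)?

Visit 4; enqueue 9, 15 → queue [9, 15]
Visit 9; enqueue 1, 6, 7 → queue [15, 1, 6, 7]
Visit 15; enqueue 3, 14, 16 → queue [1, 6, 7, 3, 14, 16]
Visit 1; enqueue 2, 8, 10, 17 → queue [6, 7, 3, 14, 16, 2, 8, 10, 17]
Visit 6; enqueue 5, 11 → queue [7, 3, 14, 16, 2, 8, 10, 17, 5, 11]
Visit 7; enqueue 12, 19 → queue [3, 14, 16, 2, 8, 10, 17, 5, 11, 12, 19]
Visit 3 → queue [14, 16, 2, 8, 10, 17, 5, 11, 12, 19]
Visit 14; enqueue 13 → queue [16, 2, 8, 10, 17, 5, 11, 12, 19, 13]
Visit 16; enqueue 18 → queue [2, 8, 10, 17, 5, 11, 12, 19, 13, 18]
Visit 2 → queue [8, 10, 17, 5, 11, 12, 19, 13, 18]
Visit 8 → queue [10, 17, 5, 11, 12, 19, 13, 18]
Visit 10 → queue [17, 5, 11, 12, 19, 13, 18]
Visit 17 → queue [5, 11, 12, 19, 13, 18]
Visit 5 → queue [11, 12, 19, 13, 18]
Visit 11 → queue [12, 19, 13, 18]
Visit 12 → queue [19, 13, 18]
Visit 19 → queue [13, 18]
Visit 13 → queue [18]
Visit 18 → queue []

Visit order: 4, 9, 15, 1, 6, 7, 3, 14, 16, 2, 8, 10, 17, 5, 11, 12, 19, 13, 18

16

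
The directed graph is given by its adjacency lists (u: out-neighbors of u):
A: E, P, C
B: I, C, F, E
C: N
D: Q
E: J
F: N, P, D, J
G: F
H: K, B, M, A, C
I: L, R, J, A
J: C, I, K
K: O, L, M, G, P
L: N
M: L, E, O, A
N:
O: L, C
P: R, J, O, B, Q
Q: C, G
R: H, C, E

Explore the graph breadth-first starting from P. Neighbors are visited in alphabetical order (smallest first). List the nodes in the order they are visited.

Visit P; enqueue B, J, O, Q, R → queue [B, J, O, Q, R]
Visit B; enqueue C, E, F, I → queue [J, O, Q, R, C, E, F, I]
Visit J; enqueue K → queue [O, Q, R, C, E, F, I, K]
Visit O; enqueue L → queue [Q, R, C, E, F, I, K, L]
Visit Q; enqueue G → queue [R, C, E, F, I, K, L, G]
Visit R; enqueue H → queue [C, E, F, I, K, L, G, H]
Visit C; enqueue N → queue [E, F, I, K, L, G, H, N]
Visit E → queue [F, I, K, L, G, H, N]
Visit F; enqueue D → queue [I, K, L, G, H, N, D]
Visit I; enqueue A → queue [K, L, G, H, N, D, A]
Visit K; enqueue M → queue [L, G, H, N, D, A, M]
Visit L → queue [G, H, N, D, A, M]
Visit G → queue [H, N, D, A, M]
Visit H → queue [N, D, A, M]
Visit N → queue [D, A, M]
Visit D → queue [A, M]
Visit A → queue [M]
Visit M → queue []

P → B → J → O → Q → R → C → E → F → I → K → L → G → H → N → D → A → M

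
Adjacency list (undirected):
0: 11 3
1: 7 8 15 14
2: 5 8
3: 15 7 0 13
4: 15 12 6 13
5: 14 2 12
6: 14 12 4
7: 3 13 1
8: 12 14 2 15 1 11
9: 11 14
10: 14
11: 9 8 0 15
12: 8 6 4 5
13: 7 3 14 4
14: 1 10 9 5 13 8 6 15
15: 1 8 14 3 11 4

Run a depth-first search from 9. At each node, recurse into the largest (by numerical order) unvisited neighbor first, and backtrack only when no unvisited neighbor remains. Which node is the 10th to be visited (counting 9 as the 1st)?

7

Visit 9
9 → 14
14 → 15
15 → 11
11 → 8
8 → 12
12 → 6
6 → 4
4 → 13
13 → 7
7 → 3
3 → 0
7 → 1
12 → 5
5 → 2
14 → 10

Visit order: 9, 14, 15, 11, 8, 12, 6, 4, 13, 7, 3, 0, 1, 5, 2, 10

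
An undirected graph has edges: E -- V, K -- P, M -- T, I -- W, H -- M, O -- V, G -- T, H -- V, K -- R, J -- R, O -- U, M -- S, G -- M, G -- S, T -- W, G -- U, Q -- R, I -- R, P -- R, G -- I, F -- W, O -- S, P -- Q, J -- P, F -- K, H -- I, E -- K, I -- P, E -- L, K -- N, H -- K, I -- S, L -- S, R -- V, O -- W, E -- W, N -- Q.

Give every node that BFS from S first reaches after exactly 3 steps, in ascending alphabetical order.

Level 0: S
Level 1: G, I, L, M, O
Level 2: E, H, P, R, T, U, V, W
Level 3: F, J, K, Q
Level 4: N

F, J, K, Q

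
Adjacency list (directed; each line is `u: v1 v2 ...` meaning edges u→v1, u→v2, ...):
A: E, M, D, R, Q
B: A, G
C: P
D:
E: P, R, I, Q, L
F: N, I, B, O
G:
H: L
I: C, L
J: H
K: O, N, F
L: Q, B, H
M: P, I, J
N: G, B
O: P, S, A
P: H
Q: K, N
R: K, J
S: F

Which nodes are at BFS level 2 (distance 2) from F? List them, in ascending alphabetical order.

Level 0: F
Level 1: B, I, N, O
Level 2: A, C, G, L, P, S
Level 3: D, E, H, M, Q, R
Level 4: J, K

A, C, G, L, P, S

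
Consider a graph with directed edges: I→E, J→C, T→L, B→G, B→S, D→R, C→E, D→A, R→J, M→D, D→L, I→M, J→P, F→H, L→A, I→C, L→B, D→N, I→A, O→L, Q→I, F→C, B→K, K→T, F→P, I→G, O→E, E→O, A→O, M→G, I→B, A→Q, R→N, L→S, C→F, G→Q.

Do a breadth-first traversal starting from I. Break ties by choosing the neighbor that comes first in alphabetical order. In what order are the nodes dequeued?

Visit I; enqueue A, B, C, E, G, M → queue [A, B, C, E, G, M]
Visit A; enqueue O, Q → queue [B, C, E, G, M, O, Q]
Visit B; enqueue K, S → queue [C, E, G, M, O, Q, K, S]
Visit C; enqueue F → queue [E, G, M, O, Q, K, S, F]
Visit E → queue [G, M, O, Q, K, S, F]
Visit G → queue [M, O, Q, K, S, F]
Visit M; enqueue D → queue [O, Q, K, S, F, D]
Visit O; enqueue L → queue [Q, K, S, F, D, L]
Visit Q → queue [K, S, F, D, L]
Visit K; enqueue T → queue [S, F, D, L, T]
Visit S → queue [F, D, L, T]
Visit F; enqueue H, P → queue [D, L, T, H, P]
Visit D; enqueue N, R → queue [L, T, H, P, N, R]
Visit L → queue [T, H, P, N, R]
Visit T → queue [H, P, N, R]
Visit H → queue [P, N, R]
Visit P → queue [N, R]
Visit N → queue [R]
Visit R; enqueue J → queue [J]
Visit J → queue []

I, A, B, C, E, G, M, O, Q, K, S, F, D, L, T, H, P, N, R, J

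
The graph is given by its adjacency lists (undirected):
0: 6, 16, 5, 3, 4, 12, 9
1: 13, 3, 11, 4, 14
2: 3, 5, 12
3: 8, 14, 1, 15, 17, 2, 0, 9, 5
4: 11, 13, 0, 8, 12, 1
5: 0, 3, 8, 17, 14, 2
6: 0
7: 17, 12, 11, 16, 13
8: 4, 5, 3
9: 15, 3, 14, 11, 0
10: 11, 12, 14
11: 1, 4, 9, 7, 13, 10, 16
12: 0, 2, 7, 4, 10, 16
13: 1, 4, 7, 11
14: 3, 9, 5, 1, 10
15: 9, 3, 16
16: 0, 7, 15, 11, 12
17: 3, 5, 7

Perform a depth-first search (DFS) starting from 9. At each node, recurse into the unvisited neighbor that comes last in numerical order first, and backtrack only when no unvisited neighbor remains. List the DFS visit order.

9 -> 15 -> 16 -> 12 -> 10 -> 14 -> 5 -> 17 -> 7 -> 13 -> 11 -> 4 -> 8 -> 3 -> 2 -> 1 -> 0 -> 6

Visit 9
9 → 15
15 → 16
16 → 12
12 → 10
10 → 14
14 → 5
5 → 17
17 → 7
7 → 13
13 → 11
11 → 4
4 → 8
8 → 3
3 → 2
3 → 1
3 → 0
0 → 6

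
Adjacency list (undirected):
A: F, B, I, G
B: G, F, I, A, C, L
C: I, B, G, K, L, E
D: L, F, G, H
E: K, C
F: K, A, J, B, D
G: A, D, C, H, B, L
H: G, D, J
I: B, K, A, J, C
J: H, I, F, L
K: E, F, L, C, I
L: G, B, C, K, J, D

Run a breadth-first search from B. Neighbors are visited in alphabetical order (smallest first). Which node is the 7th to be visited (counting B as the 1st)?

L

Visit B; enqueue A, C, F, G, I, L → queue [A, C, F, G, I, L]
Visit A → queue [C, F, G, I, L]
Visit C; enqueue E, K → queue [F, G, I, L, E, K]
Visit F; enqueue D, J → queue [G, I, L, E, K, D, J]
Visit G; enqueue H → queue [I, L, E, K, D, J, H]
Visit I → queue [L, E, K, D, J, H]
Visit L → queue [E, K, D, J, H]
Visit E → queue [K, D, J, H]
Visit K → queue [D, J, H]
Visit D → queue [J, H]
Visit J → queue [H]
Visit H → queue []

Visit order: B, A, C, F, G, I, L, E, K, D, J, H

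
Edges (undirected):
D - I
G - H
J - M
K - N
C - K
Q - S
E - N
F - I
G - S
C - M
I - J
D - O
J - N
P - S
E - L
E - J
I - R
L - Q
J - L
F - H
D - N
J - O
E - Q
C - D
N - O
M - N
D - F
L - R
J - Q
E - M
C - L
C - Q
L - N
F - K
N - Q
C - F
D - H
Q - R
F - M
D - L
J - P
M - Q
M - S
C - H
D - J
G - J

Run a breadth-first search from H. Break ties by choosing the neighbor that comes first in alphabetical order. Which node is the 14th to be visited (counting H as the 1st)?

S

Visit H; enqueue C, D, F, G → queue [C, D, F, G]
Visit C; enqueue K, L, M, Q → queue [D, F, G, K, L, M, Q]
Visit D; enqueue I, J, N, O → queue [F, G, K, L, M, Q, I, J, N, O]
Visit F → queue [G, K, L, M, Q, I, J, N, O]
Visit G; enqueue S → queue [K, L, M, Q, I, J, N, O, S]
Visit K → queue [L, M, Q, I, J, N, O, S]
Visit L; enqueue E, R → queue [M, Q, I, J, N, O, S, E, R]
Visit M → queue [Q, I, J, N, O, S, E, R]
Visit Q → queue [I, J, N, O, S, E, R]
Visit I → queue [J, N, O, S, E, R]
Visit J; enqueue P → queue [N, O, S, E, R, P]
Visit N → queue [O, S, E, R, P]
Visit O → queue [S, E, R, P]
Visit S → queue [E, R, P]
Visit E → queue [R, P]
Visit R → queue [P]
Visit P → queue []

Visit order: H, C, D, F, G, K, L, M, Q, I, J, N, O, S, E, R, P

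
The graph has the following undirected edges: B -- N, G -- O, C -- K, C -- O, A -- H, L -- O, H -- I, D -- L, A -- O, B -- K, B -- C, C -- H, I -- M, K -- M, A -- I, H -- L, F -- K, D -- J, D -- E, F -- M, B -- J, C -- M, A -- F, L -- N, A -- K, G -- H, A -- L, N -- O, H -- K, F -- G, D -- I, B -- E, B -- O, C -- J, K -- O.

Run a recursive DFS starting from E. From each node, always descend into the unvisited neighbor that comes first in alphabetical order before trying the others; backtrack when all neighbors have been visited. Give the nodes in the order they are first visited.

Visit E
E → B
B → C
C → H
H → A
A → F
F → G
G → O
O → K
K → M
M → I
I → D
D → J
D → L
L → N

E B C H A F G O K M I D J L N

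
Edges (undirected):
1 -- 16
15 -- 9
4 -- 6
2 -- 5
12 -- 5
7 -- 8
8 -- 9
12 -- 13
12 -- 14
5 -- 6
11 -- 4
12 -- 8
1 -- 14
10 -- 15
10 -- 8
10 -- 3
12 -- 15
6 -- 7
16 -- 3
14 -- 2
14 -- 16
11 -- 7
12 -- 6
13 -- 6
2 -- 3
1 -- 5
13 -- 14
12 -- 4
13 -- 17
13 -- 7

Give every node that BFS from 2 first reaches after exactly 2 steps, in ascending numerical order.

Level 0: 2
Level 1: 3, 5, 14
Level 2: 1, 6, 10, 12, 13, 16
Level 3: 4, 7, 8, 15, 17
Level 4: 9, 11

1, 6, 10, 12, 13, 16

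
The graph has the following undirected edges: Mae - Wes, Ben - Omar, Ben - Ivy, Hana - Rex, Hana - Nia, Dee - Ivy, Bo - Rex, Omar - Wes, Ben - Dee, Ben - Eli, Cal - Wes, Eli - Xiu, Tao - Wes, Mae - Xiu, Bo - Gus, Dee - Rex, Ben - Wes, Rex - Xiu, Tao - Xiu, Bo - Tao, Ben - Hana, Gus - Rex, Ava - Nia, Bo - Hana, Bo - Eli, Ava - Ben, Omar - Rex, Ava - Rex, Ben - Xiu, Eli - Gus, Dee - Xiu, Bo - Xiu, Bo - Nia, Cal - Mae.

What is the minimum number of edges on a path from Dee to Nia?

Level 0: Dee
Level 1: Ben, Ivy, Rex, Xiu
Level 2: Ava, Bo, Eli, Gus, Hana, Mae, Omar, Tao, Wes
Level 3: Cal, Nia
Nia first appears at level 3.

3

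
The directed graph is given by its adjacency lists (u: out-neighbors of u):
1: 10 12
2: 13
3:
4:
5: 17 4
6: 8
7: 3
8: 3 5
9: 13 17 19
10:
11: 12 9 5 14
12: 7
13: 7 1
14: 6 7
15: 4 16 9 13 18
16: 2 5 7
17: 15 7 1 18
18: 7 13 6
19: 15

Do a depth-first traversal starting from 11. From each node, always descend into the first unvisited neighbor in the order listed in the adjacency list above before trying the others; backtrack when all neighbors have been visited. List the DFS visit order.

Visit 11
11 → 12
12 → 7
7 → 3
11 → 9
9 → 13
13 → 1
1 → 10
9 → 17
17 → 15
15 → 4
15 → 16
16 → 2
16 → 5
15 → 18
18 → 6
6 → 8
9 → 19
11 → 14

11, 12, 7, 3, 9, 13, 1, 10, 17, 15, 4, 16, 2, 5, 18, 6, 8, 19, 14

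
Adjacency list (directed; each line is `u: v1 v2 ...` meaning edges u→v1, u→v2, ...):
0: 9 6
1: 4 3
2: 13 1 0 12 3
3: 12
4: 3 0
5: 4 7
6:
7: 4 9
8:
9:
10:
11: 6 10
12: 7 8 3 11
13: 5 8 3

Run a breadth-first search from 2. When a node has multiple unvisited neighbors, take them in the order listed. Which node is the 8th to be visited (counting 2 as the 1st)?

Visit 2; enqueue 13, 1, 0, 12, 3 → queue [13, 1, 0, 12, 3]
Visit 13; enqueue 5, 8 → queue [1, 0, 12, 3, 5, 8]
Visit 1; enqueue 4 → queue [0, 12, 3, 5, 8, 4]
Visit 0; enqueue 9, 6 → queue [12, 3, 5, 8, 4, 9, 6]
Visit 12; enqueue 7, 11 → queue [3, 5, 8, 4, 9, 6, 7, 11]
Visit 3 → queue [5, 8, 4, 9, 6, 7, 11]
Visit 5 → queue [8, 4, 9, 6, 7, 11]
Visit 8 → queue [4, 9, 6, 7, 11]
Visit 4 → queue [9, 6, 7, 11]
Visit 9 → queue [6, 7, 11]
Visit 6 → queue [7, 11]
Visit 7 → queue [11]
Visit 11; enqueue 10 → queue [10]
Visit 10 → queue []

Visit order: 2, 13, 1, 0, 12, 3, 5, 8, 4, 9, 6, 7, 11, 10

8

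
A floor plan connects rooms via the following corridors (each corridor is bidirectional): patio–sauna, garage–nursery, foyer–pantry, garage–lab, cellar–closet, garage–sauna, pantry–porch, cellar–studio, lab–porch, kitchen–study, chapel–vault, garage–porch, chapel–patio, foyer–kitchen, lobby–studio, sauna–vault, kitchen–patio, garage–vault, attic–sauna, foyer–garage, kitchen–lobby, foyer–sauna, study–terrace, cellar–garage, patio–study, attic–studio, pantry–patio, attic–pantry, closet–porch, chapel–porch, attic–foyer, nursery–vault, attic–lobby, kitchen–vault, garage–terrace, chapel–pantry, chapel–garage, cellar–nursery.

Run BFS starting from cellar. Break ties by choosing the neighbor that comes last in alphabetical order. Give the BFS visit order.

cellar -> studio -> nursery -> garage -> closet -> lobby -> attic -> vault -> terrace -> sauna -> porch -> lab -> foyer -> chapel -> kitchen -> pantry -> study -> patio

Visit cellar; enqueue studio, nursery, garage, closet → queue [studio, nursery, garage, closet]
Visit studio; enqueue lobby, attic → queue [nursery, garage, closet, lobby, attic]
Visit nursery; enqueue vault → queue [garage, closet, lobby, attic, vault]
Visit garage; enqueue terrace, sauna, porch, lab, foyer, chapel → queue [closet, lobby, attic, vault, terrace, sauna, porch, lab, foyer, chapel]
Visit closet → queue [lobby, attic, vault, terrace, sauna, porch, lab, foyer, chapel]
Visit lobby; enqueue kitchen → queue [attic, vault, terrace, sauna, porch, lab, foyer, chapel, kitchen]
Visit attic; enqueue pantry → queue [vault, terrace, sauna, porch, lab, foyer, chapel, kitchen, pantry]
Visit vault → queue [terrace, sauna, porch, lab, foyer, chapel, kitchen, pantry]
Visit terrace; enqueue study → queue [sauna, porch, lab, foyer, chapel, kitchen, pantry, study]
Visit sauna; enqueue patio → queue [porch, lab, foyer, chapel, kitchen, pantry, study, patio]
Visit porch → queue [lab, foyer, chapel, kitchen, pantry, study, patio]
Visit lab → queue [foyer, chapel, kitchen, pantry, study, patio]
Visit foyer → queue [chapel, kitchen, pantry, study, patio]
Visit chapel → queue [kitchen, pantry, study, patio]
Visit kitchen → queue [pantry, study, patio]
Visit pantry → queue [study, patio]
Visit study → queue [patio]
Visit patio → queue []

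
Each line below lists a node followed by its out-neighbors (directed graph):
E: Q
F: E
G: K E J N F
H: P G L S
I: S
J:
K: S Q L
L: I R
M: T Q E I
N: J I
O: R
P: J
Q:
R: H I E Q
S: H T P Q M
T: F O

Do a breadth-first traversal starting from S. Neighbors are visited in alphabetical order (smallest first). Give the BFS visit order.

Visit S; enqueue H, M, P, Q, T → queue [H, M, P, Q, T]
Visit H; enqueue G, L → queue [M, P, Q, T, G, L]
Visit M; enqueue E, I → queue [P, Q, T, G, L, E, I]
Visit P; enqueue J → queue [Q, T, G, L, E, I, J]
Visit Q → queue [T, G, L, E, I, J]
Visit T; enqueue F, O → queue [G, L, E, I, J, F, O]
Visit G; enqueue K, N → queue [L, E, I, J, F, O, K, N]
Visit L; enqueue R → queue [E, I, J, F, O, K, N, R]
Visit E → queue [I, J, F, O, K, N, R]
Visit I → queue [J, F, O, K, N, R]
Visit J → queue [F, O, K, N, R]
Visit F → queue [O, K, N, R]
Visit O → queue [K, N, R]
Visit K → queue [N, R]
Visit N → queue [R]
Visit R → queue []

S, H, M, P, Q, T, G, L, E, I, J, F, O, K, N, R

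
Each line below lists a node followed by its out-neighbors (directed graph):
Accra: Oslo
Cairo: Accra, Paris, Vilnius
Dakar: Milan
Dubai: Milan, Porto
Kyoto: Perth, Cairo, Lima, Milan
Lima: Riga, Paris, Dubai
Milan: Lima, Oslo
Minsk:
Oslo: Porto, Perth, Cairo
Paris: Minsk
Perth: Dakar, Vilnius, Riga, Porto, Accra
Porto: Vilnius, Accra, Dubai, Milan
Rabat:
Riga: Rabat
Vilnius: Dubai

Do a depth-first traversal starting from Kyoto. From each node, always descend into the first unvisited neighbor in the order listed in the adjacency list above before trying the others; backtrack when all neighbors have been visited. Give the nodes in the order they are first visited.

Kyoto, Perth, Dakar, Milan, Lima, Riga, Rabat, Paris, Minsk, Dubai, Porto, Vilnius, Accra, Oslo, Cairo

Visit Kyoto
Kyoto → Perth
Perth → Dakar
Dakar → Milan
Milan → Lima
Lima → Riga
Riga → Rabat
Lima → Paris
Paris → Minsk
Lima → Dubai
Dubai → Porto
Porto → Vilnius
Porto → Accra
Accra → Oslo
Oslo → Cairo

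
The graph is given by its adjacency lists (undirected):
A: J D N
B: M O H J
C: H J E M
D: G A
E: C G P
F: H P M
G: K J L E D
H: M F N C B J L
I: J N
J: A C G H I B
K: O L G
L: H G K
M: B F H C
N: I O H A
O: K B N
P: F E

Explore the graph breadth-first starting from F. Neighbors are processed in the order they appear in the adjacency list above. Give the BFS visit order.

F H P M N C B J L E I O A G K D

Visit F; enqueue H, P, M → queue [H, P, M]
Visit H; enqueue N, C, B, J, L → queue [P, M, N, C, B, J, L]
Visit P; enqueue E → queue [M, N, C, B, J, L, E]
Visit M → queue [N, C, B, J, L, E]
Visit N; enqueue I, O, A → queue [C, B, J, L, E, I, O, A]
Visit C → queue [B, J, L, E, I, O, A]
Visit B → queue [J, L, E, I, O, A]
Visit J; enqueue G → queue [L, E, I, O, A, G]
Visit L; enqueue K → queue [E, I, O, A, G, K]
Visit E → queue [I, O, A, G, K]
Visit I → queue [O, A, G, K]
Visit O → queue [A, G, K]
Visit A; enqueue D → queue [G, K, D]
Visit G → queue [K, D]
Visit K → queue [D]
Visit D → queue []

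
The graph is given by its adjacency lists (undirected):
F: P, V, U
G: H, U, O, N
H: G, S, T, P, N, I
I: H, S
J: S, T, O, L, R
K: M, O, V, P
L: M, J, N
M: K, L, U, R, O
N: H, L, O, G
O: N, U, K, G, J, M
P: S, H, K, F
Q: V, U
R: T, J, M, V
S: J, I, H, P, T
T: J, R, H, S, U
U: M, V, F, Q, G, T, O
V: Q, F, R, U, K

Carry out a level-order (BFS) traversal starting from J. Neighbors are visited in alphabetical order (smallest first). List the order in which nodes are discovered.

J, L, O, R, S, T, M, N, G, K, U, V, H, I, P, F, Q

Visit J; enqueue L, O, R, S, T → queue [L, O, R, S, T]
Visit L; enqueue M, N → queue [O, R, S, T, M, N]
Visit O; enqueue G, K, U → queue [R, S, T, M, N, G, K, U]
Visit R; enqueue V → queue [S, T, M, N, G, K, U, V]
Visit S; enqueue H, I, P → queue [T, M, N, G, K, U, V, H, I, P]
Visit T → queue [M, N, G, K, U, V, H, I, P]
Visit M → queue [N, G, K, U, V, H, I, P]
Visit N → queue [G, K, U, V, H, I, P]
Visit G → queue [K, U, V, H, I, P]
Visit K → queue [U, V, H, I, P]
Visit U; enqueue F, Q → queue [V, H, I, P, F, Q]
Visit V → queue [H, I, P, F, Q]
Visit H → queue [I, P, F, Q]
Visit I → queue [P, F, Q]
Visit P → queue [F, Q]
Visit F → queue [Q]
Visit Q → queue []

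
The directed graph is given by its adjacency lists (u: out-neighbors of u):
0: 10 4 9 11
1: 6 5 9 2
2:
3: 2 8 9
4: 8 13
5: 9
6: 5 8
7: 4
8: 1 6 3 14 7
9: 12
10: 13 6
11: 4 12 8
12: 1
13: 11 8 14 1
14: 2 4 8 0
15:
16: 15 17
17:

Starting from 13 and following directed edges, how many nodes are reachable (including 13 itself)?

15

BFS from 13 visits: 13, 1, 8, 11, 14, 2, 5, 6, 9, 3, 7, 4, 12, 0, 10
Reachable nodes: 15 of 18 total.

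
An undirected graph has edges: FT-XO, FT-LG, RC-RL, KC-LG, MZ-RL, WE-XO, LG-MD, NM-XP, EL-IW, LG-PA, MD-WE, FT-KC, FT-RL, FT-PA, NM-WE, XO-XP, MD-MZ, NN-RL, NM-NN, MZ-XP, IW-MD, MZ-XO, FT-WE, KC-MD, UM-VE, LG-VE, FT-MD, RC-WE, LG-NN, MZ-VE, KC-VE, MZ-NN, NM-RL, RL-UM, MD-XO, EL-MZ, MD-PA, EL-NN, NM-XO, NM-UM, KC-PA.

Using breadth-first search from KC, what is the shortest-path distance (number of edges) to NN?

2

Level 0: KC
Level 1: FT, LG, MD, PA, VE
Level 2: IW, MZ, NN, RL, UM, WE, XO
Level 3: EL, NM, RC, XP
NN first appears at level 2.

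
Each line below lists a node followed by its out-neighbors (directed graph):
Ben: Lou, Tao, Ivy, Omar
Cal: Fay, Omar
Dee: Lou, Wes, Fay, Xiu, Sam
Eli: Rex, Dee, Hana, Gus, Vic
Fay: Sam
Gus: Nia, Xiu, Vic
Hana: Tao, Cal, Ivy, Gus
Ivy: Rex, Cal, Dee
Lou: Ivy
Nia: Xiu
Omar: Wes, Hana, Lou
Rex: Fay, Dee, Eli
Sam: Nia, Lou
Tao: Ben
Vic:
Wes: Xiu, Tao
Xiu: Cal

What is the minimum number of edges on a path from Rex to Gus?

2

Level 0: Rex
Level 1: Dee, Eli, Fay
Level 2: Gus, Hana, Lou, Sam, Vic, Wes, Xiu
Level 3: Cal, Ivy, Nia, Tao
Level 4: Ben, Omar
Gus first appears at level 2.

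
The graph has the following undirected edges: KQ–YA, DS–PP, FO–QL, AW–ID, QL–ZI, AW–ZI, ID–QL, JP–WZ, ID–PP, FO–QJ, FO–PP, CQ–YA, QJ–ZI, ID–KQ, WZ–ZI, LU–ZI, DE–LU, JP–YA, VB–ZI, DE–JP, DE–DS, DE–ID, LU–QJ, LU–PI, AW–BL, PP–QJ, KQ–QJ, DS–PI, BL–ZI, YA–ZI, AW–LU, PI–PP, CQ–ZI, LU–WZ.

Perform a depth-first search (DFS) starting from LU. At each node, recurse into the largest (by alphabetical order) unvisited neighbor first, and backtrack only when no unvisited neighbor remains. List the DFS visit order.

LU, ZI, YA, KQ, QJ, PP, PI, DS, DE, JP, WZ, ID, QL, FO, AW, BL, CQ, VB

Visit LU
LU → ZI
ZI → YA
YA → KQ
KQ → QJ
QJ → PP
PP → PI
PI → DS
DS → DE
DE → JP
JP → WZ
DE → ID
ID → QL
QL → FO
ID → AW
AW → BL
YA → CQ
ZI → VB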